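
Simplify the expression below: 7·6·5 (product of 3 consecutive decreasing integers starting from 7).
This is P(7,3) = 7!/(4)! = 210.

Answer: 210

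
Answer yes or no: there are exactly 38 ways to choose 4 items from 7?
No

Solution: C(7,4) = 35 ≠ 38.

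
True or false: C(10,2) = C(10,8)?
True

C(10,2) = C(10,10-2) by the symmetry property; both equal 45.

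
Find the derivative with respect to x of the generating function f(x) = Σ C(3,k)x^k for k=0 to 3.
Σ k·C(3,k)x^(k-1) for k=1 to 3

Solution: Term-by-term differentiation gives Σ k·C(3,k)x^{k-1} for k=1 to 3.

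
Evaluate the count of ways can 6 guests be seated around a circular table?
120
Circular arrangements: (6-1)! = 120.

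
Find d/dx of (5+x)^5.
5(5+x)^4

Solution: Using the power rule: d/dx (5+x)^5 = 5(5+x)^{4}.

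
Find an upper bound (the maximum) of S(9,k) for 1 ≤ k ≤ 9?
7,770

Reasoning: Row S(9,k) for k = 1..9 (via S(n,k) = k·S(n−1,k) + S(n−1,k−1)): 1, 255, 3,025, 7,770, 6,951, 2,646, 462, 36, 1. The row is unimodal; maximum at k = 4: 7,770.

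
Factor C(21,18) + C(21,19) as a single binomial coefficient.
C(22,19)
By Pascal's identity: C(21,18) + C(21,19) = C(22,19) = 1,540.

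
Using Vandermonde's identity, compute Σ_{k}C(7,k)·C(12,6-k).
27,132

Reasoning: = C(7+12,6) = C(19,6) = 27,132.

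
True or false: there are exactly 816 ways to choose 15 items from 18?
True

Explanation: C(18,15) = 816.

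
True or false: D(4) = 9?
True

Derangements of 4 elements: D(4) = (4-1)·[D(3) + D(2)] = 3·[2 + 1] = 9.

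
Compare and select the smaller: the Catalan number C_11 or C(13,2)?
C(13,2)

Explanation: C_11 = C(22,11)/(11+1) = 705,432/12 = 58,786; C(13,2) = 78.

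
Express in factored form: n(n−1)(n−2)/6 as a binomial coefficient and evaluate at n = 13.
C(n,3); C(13,3) = 286

Reasoning: n(n−1)(n−2)/6 = n!/(3!(n−3)!) = C(n,3). At n = 13: C(13,3) = 286.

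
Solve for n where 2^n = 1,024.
10

Explanation: 2^10 = 1,024, so n = 10.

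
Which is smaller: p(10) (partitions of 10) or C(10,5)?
p(10)

Solution: Pentagonal recurrence p(n) = p(n−1) + p(n−2) − p(n−5) − p(n−7) + …: p(10) = p(9) + p(8) − p(5) − p(3) = 30 + 22 − 7 − 3 = 42; C(10,5) = 252.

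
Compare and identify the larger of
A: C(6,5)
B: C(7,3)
B

Working:
A=C(6,5)=6, B=C(7,3)=35.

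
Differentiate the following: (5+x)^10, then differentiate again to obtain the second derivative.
90(5+x)^8
First derivative: 10(5+x)^{9}. Second derivative: 10·9·(5+x)^{8} = 90(5+x)^{8}.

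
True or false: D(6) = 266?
False

Reasoning: Derangements of 6 elements: D(6) = (6-1)·[D(5) + D(4)] = 5·[44 + 9] = 265.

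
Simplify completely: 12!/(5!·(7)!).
792

Reasoning: This is C(12,5) = 792.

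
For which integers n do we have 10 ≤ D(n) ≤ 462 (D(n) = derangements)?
5, 6

Using D(n) = (n−1)[D(n−1) + D(n−2)] with D(1)=0, D(2)=1: D(4)=9; D(5)=44; D(6)=265; D(7)=1,854. So valid n = 5, 6.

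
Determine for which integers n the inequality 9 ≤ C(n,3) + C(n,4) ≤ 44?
C(4,3)+C(4,4)=5; C(5,3)+C(5,4)=15; C(6,3)+C(6,4)=35; C(7,3)+C(7,4)=70. So valid n = 5, 6.
Final answer: 5, 6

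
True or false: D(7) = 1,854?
Derangements of 7 elements: D(7) = (7-1)·[D(6) + D(5)] = 6·[265 + 44] = 1,854.

Answer: True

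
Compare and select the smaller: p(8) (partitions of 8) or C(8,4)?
p(8)

Reasoning: Pentagonal recurrence p(n) = p(n−1) + p(n−2) − p(n−5) − p(n−7) + …: p(8) = p(7) + p(6) − p(3) − p(1) = 15 + 11 − 3 − 1 = 22; C(8,4) = 70.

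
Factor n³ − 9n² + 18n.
n(n − 3)(n − 6)

Explanation: n³ − 9n² + 18n = n(n² − 9n + 18) = n(n − 3)(n − 6).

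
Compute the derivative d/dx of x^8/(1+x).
(8x^7(1+x) - x^8)/(1+x)²

Working:
Quotient rule: [8x^{7}(1+x) - x^8]/(1+x)².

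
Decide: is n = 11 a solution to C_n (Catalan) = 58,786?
Yes

Solution: C_11 = C(22,11)/(11+1) = 705,432/12 = 58,786, which equals 58,786.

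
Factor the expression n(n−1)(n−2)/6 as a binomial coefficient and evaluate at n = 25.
C(n,3); C(25,3) = 2,300

Reasoning: n(n−1)(n−2)/6 = n!/(3!(n−3)!) = C(n,3). At n = 25: C(25,3) = 2,300.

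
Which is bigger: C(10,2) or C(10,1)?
C(10,2)=45, C(10,1)=10.

Answer: C(10,2)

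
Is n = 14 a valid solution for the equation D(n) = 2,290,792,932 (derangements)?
No
D(14) = (14-1)·[D(13) + D(12)] = 13·[2,290,792,932 + 176,214,841] = 32,071,101,049, which does not equal 2,290,792,932.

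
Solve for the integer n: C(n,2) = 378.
C(n,2) = n(n−1)/2! is increasing in n, and n(n−1) = 2!·378 = 756 ≈ (n−0.5)^2 gives n ≈ 28.0. Check: C(26,2) = 325, C(27,2) = 351, C(28,2) = 378 ✓. So n = 28.

Answer: 28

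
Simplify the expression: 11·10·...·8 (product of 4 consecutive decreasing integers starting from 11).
7,920

Working:
This is P(11,4) = 11!/(7)! = 7,920.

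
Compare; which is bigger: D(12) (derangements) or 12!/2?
D(12) = (12-1)·[D(11) + D(10)] = 11·[14,684,570 + 1,334,961] = 176,214,841; 12!/2 = 479,001,600/2 = 239,500,800.
Final answer: 12!/2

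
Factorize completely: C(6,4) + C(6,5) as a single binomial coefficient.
C(7,5)

Working:
By Pascal's identity: C(6,4) + C(6,5) = C(7,5) = 21.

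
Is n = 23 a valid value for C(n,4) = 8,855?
Yes

Reasoning: C(23,4) = 23·22·21·20/4! = 212,520/24 = 8,855, which equals 8,855.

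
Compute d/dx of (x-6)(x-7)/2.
(2x - 13)/2

d/dx[(x-6)(x-7)] = (x-7) + (x-6) = 2x - 13. Dividing by 2 gives (2x - 13)/2.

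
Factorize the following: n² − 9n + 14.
Seek roots whose sum is 9 and product is 14: (2, 7). So n² − 9n + 14 = (n − 2)(n − 7).
Final answer: (n − 2)(n − 7)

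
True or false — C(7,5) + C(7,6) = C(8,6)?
True

Pascal's identity: LHS = 21 + 7 = 28; RHS = C(8,6) = 28. Both sides agree, so the statement holds.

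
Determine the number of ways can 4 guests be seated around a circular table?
6

Solution: Circular arrangements: (4-1)! = 6.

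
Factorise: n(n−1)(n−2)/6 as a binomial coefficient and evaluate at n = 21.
C(n,3); C(21,3) = 1,330

Solution: n(n−1)(n−2)/6 = n!/(3!(n−3)!) = C(n,3). At n = 21: C(21,3) = 1,330.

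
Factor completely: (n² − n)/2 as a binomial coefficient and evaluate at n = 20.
C(n,2); C(20,2) = 190
(n² − n)/2 = n(n−1)/2 = C(n,2). At n = 20: C(20,2) = 190.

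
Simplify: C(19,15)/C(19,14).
1/3

Working:
C(n,k+1)/C(n,k) = (n−k)/(k+1). Here (19−14)/(14+1) = 5/15 = 1/3.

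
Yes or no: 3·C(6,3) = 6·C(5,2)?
Absorption identity k·C(n,k) = n·C(n-1,k-1). LHS = 3·20 = 60; RHS = 6·10 = 60.
Final answer: Yes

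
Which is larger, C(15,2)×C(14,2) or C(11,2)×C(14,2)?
C(15,2)×C(14,2)=9,555, C(11,2)×C(14,2)=5,005.

Answer: C(15,2)×C(14,2)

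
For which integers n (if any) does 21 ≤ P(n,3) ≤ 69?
4, 5

Working:
P(3,3)=6; P(4,3)=24; P(5,3)=60; P(6,3)=120. So valid n = 4, 5.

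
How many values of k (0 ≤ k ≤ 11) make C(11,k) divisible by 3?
6
Checking C(11,k) mod 3 for k = 0..11: divisible at k = 3, 4, 5, 6, 7, 8. That's 6 values.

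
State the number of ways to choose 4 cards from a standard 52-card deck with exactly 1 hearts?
118,807
13 hearts and 39 non-hearts: C(13,1) × C(39,3) = 13 × 9139 = 118,807.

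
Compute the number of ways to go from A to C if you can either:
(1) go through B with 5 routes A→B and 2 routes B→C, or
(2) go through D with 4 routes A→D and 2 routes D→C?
Route via B: 5×2=10. Route via D: 4×2=8. Total: 18.
Final answer: 18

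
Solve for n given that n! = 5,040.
7

Explanation: n! is strictly increasing. 5! = 120, 6! = 720, 7! = 5,040 ✓. So n = 7.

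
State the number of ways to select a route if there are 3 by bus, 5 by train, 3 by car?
11

By the addition principle: 3 + 5 + 3 = 11.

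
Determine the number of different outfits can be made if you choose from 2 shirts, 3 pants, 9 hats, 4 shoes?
216

By the multiplication principle: 2 × 3 × 9 × 4 = 216.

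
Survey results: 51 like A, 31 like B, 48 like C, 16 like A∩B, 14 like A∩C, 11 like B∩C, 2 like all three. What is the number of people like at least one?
|A∪B∪C| = 51+31+48-16-14-11+2 = 91.
Final answer: 91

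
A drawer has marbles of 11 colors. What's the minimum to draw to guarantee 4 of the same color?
34

Worst case: 3 of each = 33. One more: 34.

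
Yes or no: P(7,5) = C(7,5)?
No

Reasoning: P(7,5) = 2,520 but C(7,5) = 21; they differ by a factor of 5! = 120, so the statement does not hold.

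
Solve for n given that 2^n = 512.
9
2^9 = 512, so n = 9.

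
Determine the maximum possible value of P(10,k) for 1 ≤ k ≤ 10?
3,628,800

Explanation: P(10,k) increases in k, so maximum at k = 10: 10! = 3,628,800.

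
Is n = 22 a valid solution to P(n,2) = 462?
Yes

P(22,2) = 22·21 = 462, which equals 462.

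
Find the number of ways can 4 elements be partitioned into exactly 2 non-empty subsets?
7
This equals S(4,2), the Stirling number of the 2nd kind.
Using the Stirling recurrence: S(n,k) = k·S(n-1,k) + S(n-1,k-1)
S(4,2) = 2·S(3,2) + S(3,1)
         = 2·3 + 1
         = 6 + 1
         = 7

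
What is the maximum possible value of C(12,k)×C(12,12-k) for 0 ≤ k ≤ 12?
853,776

Working:
C(12,k)·C(12,12-k) = C(12,k)², maximised at the centre k = 6: C(12,6)² = 853,776.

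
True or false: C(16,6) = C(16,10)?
C(16,6) = C(16,16-6) by the symmetry property; both equal 8,008.
Final answer: True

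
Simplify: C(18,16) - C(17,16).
136

Solution: C(18,16) - C(17,16) = C(17,15) = 136.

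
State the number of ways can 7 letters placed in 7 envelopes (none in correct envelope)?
1,854

Explanation: Using D(n) = (n-1)[D(n-1) + D(n-2)]:
D(7) = (7-1) × [D(6) + D(5)]
      = 6 × [265 + 44]
      = 6 × 309
      = 1,854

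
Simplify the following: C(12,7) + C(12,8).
1,287

Working:
By Pascal's identity: C(13,8) = 1,287.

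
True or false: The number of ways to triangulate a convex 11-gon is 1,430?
False

Working:
Triangulations of a convex 11-gon are counted by the Catalan number C_9: C_9 = C(18,9)/(9+1) = 48,620/10 = 4,862.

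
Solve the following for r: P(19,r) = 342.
2

Reasoning: P(19,r) = 19·18·…·(19−r+1), a product of r factors. Multiplying down from 19: 19 = 19; 19·18 = 342 ✓ (2 factors). So r = 2.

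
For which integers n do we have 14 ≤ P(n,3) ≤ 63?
4, 5

P(3,3)=6; P(4,3)=24; P(5,3)=60; P(6,3)=120. So valid n = 4, 5.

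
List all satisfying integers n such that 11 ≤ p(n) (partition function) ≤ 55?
6, 7, 8, 9, 10

Working:
Tabulating p(n) via p(n) = p(n−1) + p(n−2) − p(n−5) − p(n−7) + …: p(5)=7; p(6)=11; p(7)=15; p(8)=22; p(9)=30; p(10)=42; p(11)=56. So valid n = 6, 7, 8, 9, 10.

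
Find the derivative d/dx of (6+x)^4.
4(6+x)^3
Using the power rule: d/dx (6+x)^4 = 4(6+x)^{3}.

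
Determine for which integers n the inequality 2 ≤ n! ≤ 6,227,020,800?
2, 3, 4, 5, 6, 7, 8, 9, 10, 11, 12, 13

Working:
n! is strictly increasing; 2! = 2 and 13! = 6,227,020,800, so valid n = 2, 3, 4, 5, 6, 7, 8, 9, 10, 11, 12, 13.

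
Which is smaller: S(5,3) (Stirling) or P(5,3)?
S(5,3)

Reasoning: S(5,3) = 3·S(4,3) + S(4,2) = 3·6 + 7 = 25; P(5,3) = 60.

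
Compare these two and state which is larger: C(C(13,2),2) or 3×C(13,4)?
C(C(13,2),2)
C(C(13,2),2)=3,003, 3×C(13,4)=2,145.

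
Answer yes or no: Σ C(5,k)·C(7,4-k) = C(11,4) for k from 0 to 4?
Vandermonde's identity gives C(12,4) = 495; RHS C(11,4) = 330.

Answer: No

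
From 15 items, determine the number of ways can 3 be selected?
455

Working:
C(15,3) = 15! / (3! × (15-3)!)
         = 15! / (3! × 12!)
         = 455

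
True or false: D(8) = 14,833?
True

Explanation: Derangements of 8 elements: D(8) = (8-1)·[D(7) + D(6)] = 7·[1,854 + 265] = 14,833.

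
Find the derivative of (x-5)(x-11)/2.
(2x - 16)/2

Reasoning: d/dx[(x-5)(x-11)] = (x-11) + (x-5) = 2x - 16. Dividing by 2 gives (2x - 16)/2.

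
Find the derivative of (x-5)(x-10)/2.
d/dx[(x-5)(x-10)] = (x-10) + (x-5) = 2x - 15. Dividing by 2 gives (2x - 15)/2.
Final answer: (2x - 15)/2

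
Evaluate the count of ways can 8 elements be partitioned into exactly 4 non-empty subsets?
This equals S(8,4), the Stirling number of the 2nd kind.
Using the Stirling recurrence: S(n,k) = k·S(n-1,k) + S(n-1,k-1)
S(8,4) = 4·S(7,4) + S(7,3)
         = 4·350 + 301
         = 1400 + 301
         = 1,701
Final answer: 1,701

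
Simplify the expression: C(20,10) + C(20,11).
352,716

Solution: By Pascal's identity: C(21,11) = 352,716.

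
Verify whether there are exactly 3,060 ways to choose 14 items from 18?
True

Working:
C(18,14) = 3,060.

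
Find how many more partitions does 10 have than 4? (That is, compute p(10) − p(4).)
Pentagonal recurrence p(n) = p(n−1) + p(n−2) − p(n−5) − p(n−7) + …: p(10) = p(9) + p(8) − p(5) − p(3) = 30 + 22 − 7 − 3 = 42.
p(4) = p(3) + p(2) = 3 + 2 = 5.
Difference = 42 − 5 = 37.

Answer: 37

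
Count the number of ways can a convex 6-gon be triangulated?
14

Working:
Using the Catalan number formula: C_n = C(2n, n) / (n+1)
C_4 = C(8, 4) / (4+1)
     = 70 / 5
     = 14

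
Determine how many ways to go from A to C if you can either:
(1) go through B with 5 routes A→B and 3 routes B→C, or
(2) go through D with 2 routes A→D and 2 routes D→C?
Route via B: 5×3=15. Route via D: 2×2=4. Total: 19.

Answer: 19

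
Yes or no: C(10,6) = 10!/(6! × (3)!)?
The correct denominator is 6!×4!, giving C(10,6) = 210; the stated RHS is 10!/(6!×3!) = 840 ≠ 210, so the statement does not hold.
Final answer: No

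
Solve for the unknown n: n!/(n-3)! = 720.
10
n!/(n-3)! = n×(n-1)×(n-2), a product of 3 consecutive integers ≈ (n−1)^3. 720^(1/3) + 1 ≈ 10.0; check n = 10: 10×9×8 = 720 ✓. So n = 10.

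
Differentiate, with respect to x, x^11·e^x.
(11x^10 + x^11)e^x

Reasoning: Product rule: d/dx[x^11]·e^x + x^11·d/dx[e^x] = 11x^{10}e^x + x^11e^x.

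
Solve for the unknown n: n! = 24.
4

Working:
n! is strictly increasing. 2! = 2, 3! = 6, 4! = 24 ✓. So n = 4.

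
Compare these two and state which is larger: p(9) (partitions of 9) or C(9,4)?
C(9,4)

Explanation: Pentagonal recurrence p(n) = p(n−1) + p(n−2) − p(n−5) − p(n−7) + …: p(9) = p(8) + p(7) − p(4) − p(2) = 22 + 15 − 5 − 2 = 30; C(9,4) = 126.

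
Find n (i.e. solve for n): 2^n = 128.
2^7 = 128, so n = 7.
Final answer: 7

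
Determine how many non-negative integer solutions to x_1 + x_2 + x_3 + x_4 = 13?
560

Working:
C(13+4-1, 4-1) = 560.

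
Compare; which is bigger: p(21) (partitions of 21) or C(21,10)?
Pentagonal recurrence p(n) = p(n−1) + p(n−2) − p(n−5) − p(n−7) + …: p(21) = p(20) + p(19) − p(16) − p(14) + p(9) + p(6) = 627 + 490 − 231 − 135 + 30 + 11 = 792; C(21,10) = 352,716.

Answer: C(21,10)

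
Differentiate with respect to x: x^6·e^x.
(6x^5 + x^6)e^x

Product rule: d/dx[x^6]·e^x + x^6·d/dx[e^x] = 6x^{5}e^x + x^6e^x.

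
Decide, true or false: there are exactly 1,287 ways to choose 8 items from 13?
C(13,8) = 1,287.

Answer: True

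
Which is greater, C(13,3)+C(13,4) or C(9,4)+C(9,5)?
C(13,3)+C(13,4)

First=1,001, Second=252.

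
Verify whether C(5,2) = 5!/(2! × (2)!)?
False

Explanation: The correct denominator is 2!×3!, giving C(5,2) = 10; the stated RHS is 5!/(2!×2!) = 30 ≠ 10, so the statement does not hold.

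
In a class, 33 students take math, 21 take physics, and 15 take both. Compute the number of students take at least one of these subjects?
39

Explanation: |A∪B| = |A|+|B|-|A∩B| = 33+21-15 = 39.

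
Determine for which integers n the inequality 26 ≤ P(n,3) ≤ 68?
5
P(4,3)=24; P(5,3)=60; P(6,3)=120. So valid n = 5.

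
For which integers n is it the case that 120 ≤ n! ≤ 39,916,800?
n! is strictly increasing; 5! = 120 and 11! = 39,916,800, so valid n = 5, 6, 7, 8, 9, 10, 11.
Final answer: 5, 6, 7, 8, 9, 10, 11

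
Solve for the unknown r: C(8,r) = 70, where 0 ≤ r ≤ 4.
4

Working:
C(8,r) is increasing for 0 ≤ r ≤ 4. Stepping up (C(8,r+1) = C(8,r)·(8−r)/(r+1)): C(8,1) = 8, C(8,2) = 28, C(8,3) = 56, C(8,4) = 70 ✓. So r = 4.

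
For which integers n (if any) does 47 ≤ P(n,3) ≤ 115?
P(4,3)=24; P(5,3)=60; P(6,3)=120. So valid n = 5.
Final answer: 5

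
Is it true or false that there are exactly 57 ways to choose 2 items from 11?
False

Explanation: C(11,2) = 55 ≠ 57.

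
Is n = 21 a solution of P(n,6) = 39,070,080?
Yes

Solution: P(21,6) = 21·20·19·18·17·16 = 39,070,080, which equals 39,070,080.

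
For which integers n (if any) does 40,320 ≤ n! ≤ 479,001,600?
n! is strictly increasing; 8! = 40,320 and 12! = 479,001,600, so valid n = 8, 9, 10, 11, 12.
Final answer: 8, 9, 10, 11, 12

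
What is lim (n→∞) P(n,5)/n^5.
1

Working:
P(n,5) = n(n-1)···(n-4) ≈ n^5 for large n. Limit = 1.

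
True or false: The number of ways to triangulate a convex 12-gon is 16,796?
True

Reasoning: Triangulations of a convex 12-gon are counted by the Catalan number C_10: C_10 = C(20,10)/(10+1) = 184,756/11 = 16,796.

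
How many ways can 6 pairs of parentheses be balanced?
132

Reasoning: Using the Catalan number formula: C_n = C(2n, n) / (n+1)
C_6 = C(12, 6) / (6+1)
     = 924 / 7
     = 132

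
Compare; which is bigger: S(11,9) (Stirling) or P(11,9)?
P(11,9)

Explanation: S(11,9) = 9·S(10,9) + S(10,8) = 9·45 + 750 = 1,155; P(11,9) = 19,958,400.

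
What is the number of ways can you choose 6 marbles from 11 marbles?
462

C(11,6) = 11! / (6! × (11-6)!)
         = 11! / (6! × 5!)
         = 462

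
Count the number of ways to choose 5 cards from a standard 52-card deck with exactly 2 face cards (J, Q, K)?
12 face cards and 40 non-face cards: C(12,2) × C(40,3) = 66 × 9,880 = 652,080.

Answer: 652,080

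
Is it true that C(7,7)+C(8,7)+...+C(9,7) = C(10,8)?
Hockey stick identity gives Σ = C(10,8) = 45; RHS C(10,8) = 45.

Answer: True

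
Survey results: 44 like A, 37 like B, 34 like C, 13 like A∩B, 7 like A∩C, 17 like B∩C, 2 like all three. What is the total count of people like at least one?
80

Reasoning: |A∪B∪C| = 44+37+34-13-7-17+2 = 80.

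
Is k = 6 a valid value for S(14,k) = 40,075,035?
No
S(14,6) = 6·S(13,6) + S(13,5) = 6·9,321,312 + 7,508,501 = 63,436,373, which does not equal 40,075,035.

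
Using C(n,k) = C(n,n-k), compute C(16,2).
120

Explanation: C(16,2) = C(16,14) = 120.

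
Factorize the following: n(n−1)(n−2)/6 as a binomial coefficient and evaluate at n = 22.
C(n,3); C(22,3) = 1,540

n(n−1)(n−2)/6 = n!/(3!(n−3)!) = C(n,3). At n = 22: C(22,3) = 1,540.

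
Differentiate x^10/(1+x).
Quotient rule: [10x^{9}(1+x) - x^10]/(1+x)².
Final answer: (10x^9(1+x) - x^10)/(1+x)²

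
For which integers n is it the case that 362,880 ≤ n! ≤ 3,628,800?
n! is strictly increasing; 9! = 362,880 and 10! = 3,628,800, so valid n = 9, 10.
Final answer: 9, 10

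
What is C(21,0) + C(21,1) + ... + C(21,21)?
2,097,152

Solution: Sum of binomial coefficients = 2^21 = 2,097,152.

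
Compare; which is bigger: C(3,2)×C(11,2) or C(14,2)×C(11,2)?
C(14,2)×C(11,2)

Solution: C(3,2)×C(11,2)=165, C(14,2)×C(11,2)=5,005.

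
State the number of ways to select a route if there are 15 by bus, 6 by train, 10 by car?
By the addition principle: 15 + 6 + 10 = 31.

Answer: 31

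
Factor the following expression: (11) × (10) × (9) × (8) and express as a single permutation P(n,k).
P(11,4) = 11!/(7)!

Solution: Product of 4 consecutive descending integers starting at 11: P(11,4) = 11!/7! = 7,920.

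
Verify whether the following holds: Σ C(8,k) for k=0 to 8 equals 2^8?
True

Binomial theorem: Σ C(8,k) = (1+1)^8 = 2^8 = 256; RHS 2^8 = 256.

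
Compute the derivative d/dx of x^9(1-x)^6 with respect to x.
9x^8(1-x)^6 - 6x^9(1-x)^5

Explanation: Product rule: 9x^{8}(1-x)^{6} + x^9·(-6)(1-x)^{5}.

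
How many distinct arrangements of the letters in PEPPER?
Word has 6 letters (P=3, E=2, R=1). Arrangements: 6!/Π(k!) = 60.
Final answer: 60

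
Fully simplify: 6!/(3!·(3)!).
20

Solution: This is C(6,3) = 20.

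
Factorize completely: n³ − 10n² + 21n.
n(n − 3)(n − 7)

Explanation: n³ − 10n² + 21n = n(n² − 10n + 21) = n(n − 3)(n − 7).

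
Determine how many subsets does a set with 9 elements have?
512

Reasoning: Each element can be included or excluded: 2^9 = 512.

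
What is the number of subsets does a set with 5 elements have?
32

Solution: Each element can be included or excluded: 2^5 = 32.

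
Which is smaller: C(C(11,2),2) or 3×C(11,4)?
3×C(11,4)
C(C(11,2),2)=1,485, 3×C(11,4)=990.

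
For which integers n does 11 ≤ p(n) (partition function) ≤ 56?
6, 7, 8, 9, 10, 11

Solution: Tabulating p(n) via p(n) = p(n−1) + p(n−2) − p(n−5) − p(n−7) + …: p(5)=7; p(6)=11; p(7)=15; p(8)=22; p(9)=30; p(10)=42; p(11)=56; p(12)=77. So valid n = 6, 7, 8, 9, 10, 11.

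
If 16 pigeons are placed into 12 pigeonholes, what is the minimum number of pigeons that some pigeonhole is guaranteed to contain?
2

Working:
Pigeonhole: ⌈16/12⌉ = 2.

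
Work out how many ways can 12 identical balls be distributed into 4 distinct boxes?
C(12+4-1, 4-1) = C(15, 3) = 455.
Final answer: 455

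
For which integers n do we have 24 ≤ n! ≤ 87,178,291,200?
4, 5, 6, 7, 8, 9, 10, 11, 12, 13, 14
n! is strictly increasing; 4! = 24 and 14! = 87,178,291,200, so valid n = 4, 5, 6, 7, 8, 9, 10, 11, 12, 13, 14.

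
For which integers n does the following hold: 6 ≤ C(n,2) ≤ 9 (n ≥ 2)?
4

Working:
C(3,2)=3; C(4,2)=6; C(5,2)=10. So valid n = 4.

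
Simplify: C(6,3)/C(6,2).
4/3

C(n,k+1)/C(n,k) = (n−k)/(k+1). Here (6−2)/(2+1) = 4/3 = 4/3.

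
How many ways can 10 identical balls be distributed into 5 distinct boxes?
1,001

Reasoning: C(10+5-1, 5-1) = C(14, 4) = 1,001.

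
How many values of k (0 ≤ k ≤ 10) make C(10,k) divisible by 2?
7

Explanation: Checking C(10,k) mod 2 for k = 0..10: divisible at k = 1, 3, 4, 5, 6, 7, 9. That's 7 values.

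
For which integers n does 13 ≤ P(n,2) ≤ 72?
5, 6, 7, 8, 9

Reasoning: P(4,2)=12; P(5,2)=20; P(6,2)=30; P(7,2)=42; P(8,2)=56; P(9,2)=72; P(10,2)=90. So valid n = 5, 6, 7, 8, 9.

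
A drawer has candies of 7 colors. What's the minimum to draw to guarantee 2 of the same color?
8

Explanation: Worst case: 1 of each = 7. One more: 8.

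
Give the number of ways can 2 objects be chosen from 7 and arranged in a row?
P(7,2) = 7!/(7-2)! = 42.
Final answer: 42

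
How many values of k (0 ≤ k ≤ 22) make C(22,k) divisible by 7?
15

Solution: Checking C(22,k) mod 7 for k = 0..22: divisible at k = 2, 3, 4, 5, 6, 9, 10, 11, 12, 13, 16, 17, 18, 19, 20. That's 15 values.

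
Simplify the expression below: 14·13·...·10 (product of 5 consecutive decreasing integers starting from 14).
This is P(14,5) = 14!/(9)! = 240,240.
Final answer: 240,240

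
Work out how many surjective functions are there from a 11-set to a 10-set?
199,584,000

Solution: Onto functions = 10! × S(11,10)
First compute S(11,10) via recurrence:
Using the Stirling recurrence: S(n,k) = k·S(n-1,k) + S(n-1,k-1)
S(11,10) = 10·S(10,10) + S(10,9)
         = 10·1 + 45
         = 10 + 45
         = 55
Then: 3628800 × 55 = 199,584,000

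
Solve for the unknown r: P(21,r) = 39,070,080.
P(21,r) = 21·20·…·(21−r+1), a product of r factors. Multiplying down from 21: 21 = 21; 21·20 = 420; 21·20·19 = 7,980; 21·20·19·18 = 143,640; 21·20·19·18·17 = 2,441,880; 21·20·19·18·17·16 = 39,070,080 ✓ (6 factors). So r = 6.
Final answer: 6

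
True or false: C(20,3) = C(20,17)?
True

C(20,3) = C(20,20-3) by the symmetry property; both equal 1,140.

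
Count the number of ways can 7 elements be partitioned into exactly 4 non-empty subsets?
This equals S(7,4), the Stirling number of the 2nd kind.
Using the Stirling recurrence: S(n,k) = k·S(n-1,k) + S(n-1,k-1)
S(7,4) = 4·S(6,4) + S(6,3)
         = 4·65 + 90
         = 260 + 90
         = 350

Answer: 350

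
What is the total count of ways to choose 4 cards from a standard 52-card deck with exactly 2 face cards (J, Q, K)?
51,480

12 face cards and 40 non-face cards: C(12,2) × C(40,2) = 66 × 780 = 51,480.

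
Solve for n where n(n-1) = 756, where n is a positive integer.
n² − n − 756 = 0, so n = (1 ± √(1 + 4·756))/2 = (1 ± √3,025)/2 = (1 ± 55)/2, i.e. n = 28 or n = -27. Taking the positive root, n = 28 (check: 28×27 = 756).
Final answer: 28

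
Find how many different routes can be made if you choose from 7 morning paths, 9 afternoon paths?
By the multiplication principle: 7 × 9 = 63.
Final answer: 63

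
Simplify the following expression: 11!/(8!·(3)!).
165

Working:
This is C(11,8) = 165.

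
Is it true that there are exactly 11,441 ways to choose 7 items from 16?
False
C(16,7) = 11,440 ≠ 11441.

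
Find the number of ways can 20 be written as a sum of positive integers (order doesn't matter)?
627

Explanation: Pentagonal recurrence p(n) = p(n−1) + p(n−2) − p(n−5) − p(n−7) + …: p(20) = p(19) + p(18) − p(15) − p(13) + p(8) + p(5) = 490 + 385 − 176 − 101 + 22 + 7 = 627.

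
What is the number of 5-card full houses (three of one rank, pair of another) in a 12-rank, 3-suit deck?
396
Triple rank: 12. Triple suits: C(3,3)=1. Pair rank: 11. Pair suits: C(3,2)=3. Total: 396.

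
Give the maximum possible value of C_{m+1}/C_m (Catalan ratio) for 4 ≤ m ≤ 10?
7/2

Explanation: C_{m+1}/C_m = 2(2m+1)/(m+2), which increases with m. Maximum at m = 10: 2·21/12 = 7/2.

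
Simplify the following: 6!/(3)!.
This equals 6×5×4 = 120.

Answer: 120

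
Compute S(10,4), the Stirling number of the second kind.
Using the Stirling recurrence: S(n,k) = k·S(n-1,k) + S(n-1,k-1)
S(10,4) = 4·S(9,4) + S(9,3)
         = 4·7770 + 3025
         = 31080 + 3025
         = 34,105

Answer: 34,105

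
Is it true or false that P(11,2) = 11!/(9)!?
Permutation formula P(n,k) = n!/(n-k)!: 11!/9! = 39,916,800/362,880 = 110 = P(11,2). The statement holds.

Answer: True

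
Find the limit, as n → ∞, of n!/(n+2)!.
0

n!/(n+2)! = 1/[(n+1)(n+2)] → 0 as n → ∞.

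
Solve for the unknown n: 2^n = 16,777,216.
24

Working:
16,777,216 = 1,024 × 1,024 × 16 = 2^10 × 2^10 × 2^4 = 2^24, so n = 24.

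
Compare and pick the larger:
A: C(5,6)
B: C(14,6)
B

Explanation: A=C(5,6)=0, B=C(14,6)=3,003.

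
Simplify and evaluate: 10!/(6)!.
5,040
This equals 10×9×...×7 = 5,040.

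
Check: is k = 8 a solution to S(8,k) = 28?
No

Solution: S(8,8) = 8·S(7,8) + S(7,7) = 8·0 + 1 = 1, which does not equal 28.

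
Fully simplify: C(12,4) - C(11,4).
165

Reasoning: C(12,4) - C(11,4) = C(11,3) = 165.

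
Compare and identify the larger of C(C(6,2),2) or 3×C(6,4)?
C(C(6,2),2)

Working:
C(C(6,2),2)=105, 3×C(6,4)=45.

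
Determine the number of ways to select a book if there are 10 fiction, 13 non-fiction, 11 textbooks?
By the addition principle: 10 + 13 + 11 = 34.
Final answer: 34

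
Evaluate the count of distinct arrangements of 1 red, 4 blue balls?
5

Multinomial: 5!/(1! × 4!) = 5.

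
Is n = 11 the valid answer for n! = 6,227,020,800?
No
11! = 11·10! = 11·3,628,800 = 39,916,800, which does not equal 6,227,020,800.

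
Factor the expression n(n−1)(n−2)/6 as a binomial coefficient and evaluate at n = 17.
C(n,3); C(17,3) = 680

Reasoning: n(n−1)(n−2)/6 = n!/(3!(n−3)!) = C(n,3). At n = 17: C(17,3) = 680.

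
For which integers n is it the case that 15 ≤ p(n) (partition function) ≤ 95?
7, 8, 9, 10, 11, 12

Tabulating p(n) via p(n) = p(n−1) + p(n−2) − p(n−5) − p(n−7) + …: p(6)=11; p(7)=15; p(8)=22; p(9)=30; p(10)=42; p(11)=56; p(12)=77; p(13)=101. So valid n = 7, 8, 9, 10, 11, 12.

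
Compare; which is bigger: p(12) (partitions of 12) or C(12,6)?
C(12,6)

Explanation: Pentagonal recurrence p(n) = p(n−1) + p(n−2) − p(n−5) − p(n−7) + …: p(12) = p(11) + p(10) − p(7) − p(5) + p(0) = 56 + 42 − 15 − 7 + 1 = 77; C(12,6) = 924.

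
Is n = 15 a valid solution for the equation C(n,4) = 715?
No

C(15,4) = 15·14·13·12/4! = 32,760/24 = 1,365, which does not equal 715.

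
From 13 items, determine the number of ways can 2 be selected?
78

C(13,2) = 13! / (2! × (13-2)!)
         = 13! / (2! × 11!)
         = 78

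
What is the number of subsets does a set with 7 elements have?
128

Working:
Each element can be included or excluded: 2^7 = 128.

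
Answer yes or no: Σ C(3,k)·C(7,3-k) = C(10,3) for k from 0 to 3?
Vandermonde's identity gives C(10,3) = 120; RHS C(10,3) = 120.

Answer: Yes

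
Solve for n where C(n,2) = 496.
32

Explanation: C(n,2) = n(n−1)/2! is increasing in n, and n(n−1) = 2!·496 = 992 ≈ (n−0.5)^2 gives n ≈ 32.0. Check: C(30,2) = 435, C(31,2) = 465, C(32,2) = 496 ✓. So n = 32.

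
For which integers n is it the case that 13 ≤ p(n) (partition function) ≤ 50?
7, 8, 9, 10
Tabulating p(n) via p(n) = p(n−1) + p(n−2) − p(n−5) − p(n−7) + …: p(6)=11; p(7)=15; p(8)=22; p(9)=30; p(10)=42; p(11)=56. So valid n = 7, 8, 9, 10.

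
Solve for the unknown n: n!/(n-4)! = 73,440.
18

Explanation: n!/(n-4)! = n×(n-1)×(n-2)×(n-3), a product of 4 consecutive integers ≈ (n−1.5)^4. 73,440^(1/4) + 1.5 ≈ 18.0; check n = 18: 18×17×16×15 = 73,440 ✓. So n = 18.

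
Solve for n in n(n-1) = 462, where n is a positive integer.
22

Working:
n² − n − 462 = 0, so n = (1 ± √(1 + 4·462))/2 = (1 ± √1,849)/2 = (1 ± 43)/2, i.e. n = 22 or n = -21. Taking the positive root, n = 22 (check: 22×21 = 462).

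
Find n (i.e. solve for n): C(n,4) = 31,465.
31
C(n,4) = n(n−1)(n−2)(n−3)/4! is increasing in n, and n(n−1)(n−2)(n−3) = 4!·31,465 = 755,160 ≈ (n−1.5)^4 gives n ≈ 31.0. Check: C(29,4) = 23,751, C(30,4) = 27,405, C(31,4) = 31,465 ✓. So n = 31.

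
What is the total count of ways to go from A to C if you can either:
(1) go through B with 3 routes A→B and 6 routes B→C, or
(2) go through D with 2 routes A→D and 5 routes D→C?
28

Explanation: Route via B: 3×6=18. Route via D: 2×5=10. Total: 28.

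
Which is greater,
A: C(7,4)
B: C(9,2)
A=C(7,4)=35, B=C(9,2)=36.

Answer: B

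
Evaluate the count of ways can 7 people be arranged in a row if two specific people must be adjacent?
1,440

Explanation: Treat pair as unit: (7-1)! arrangements × 2 internal orders = 1,440.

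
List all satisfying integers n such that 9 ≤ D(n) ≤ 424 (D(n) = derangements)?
4, 5, 6

Working:
Using D(n) = (n−1)[D(n−1) + D(n−2)] with D(1)=0, D(2)=1: D(3)=2; D(4)=9; D(5)=44; D(6)=265; D(7)=1,854. So valid n = 4, 5, 6.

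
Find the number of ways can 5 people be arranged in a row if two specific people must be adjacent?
Treat pair as unit: (5-1)! arrangements × 2 internal orders = 48.
Final answer: 48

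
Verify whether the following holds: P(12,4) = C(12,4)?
False
P(12,4) = 11,880 but C(12,4) = 495; they differ by a factor of 4! = 24, so the statement does not hold.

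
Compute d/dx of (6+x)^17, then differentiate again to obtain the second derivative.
First derivative: 17(6+x)^{16}. Second derivative: 17·16·(6+x)^{15} = 272(6+x)^{15}.
Final answer: 272(6+x)^15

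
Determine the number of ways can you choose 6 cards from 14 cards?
3,003

Explanation: C(14,6) = 14! / (6! × (14-6)!)
         = 14! / (6! × 8!)
         = 3,003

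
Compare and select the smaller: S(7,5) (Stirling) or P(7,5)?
S(7,5) = 5·S(6,5) + S(6,4) = 5·15 + 65 = 140; P(7,5) = 2,520.
Final answer: S(7,5)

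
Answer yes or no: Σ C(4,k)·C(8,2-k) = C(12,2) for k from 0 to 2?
Yes

Vandermonde's identity gives C(12,2) = 66; RHS C(12,2) = 66.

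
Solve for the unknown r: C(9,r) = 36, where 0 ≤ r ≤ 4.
2

C(9,r) is increasing for 0 ≤ r ≤ 4. Stepping up (C(9,r+1) = C(9,r)·(9−r)/(r+1)): C(9,1) = 9, C(9,2) = 36 ✓. So r = 2.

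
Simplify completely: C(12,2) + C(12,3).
286

Reasoning: By Pascal's identity: C(13,3) = 286.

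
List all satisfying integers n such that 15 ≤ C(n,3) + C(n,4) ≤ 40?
5, 6

Reasoning: C(4,3)+C(4,4)=5; C(5,3)+C(5,4)=15; C(6,3)+C(6,4)=35; C(7,3)+C(7,4)=70. So valid n = 5, 6.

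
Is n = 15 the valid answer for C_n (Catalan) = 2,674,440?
C_15 = C(30,15)/(15+1) = 155,117,520/16 = 9,694,845, which does not equal 2,674,440.
Final answer: No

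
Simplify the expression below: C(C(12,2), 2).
2,145

Explanation: C(12,2) = 66, then C(66, 2) = 2,145.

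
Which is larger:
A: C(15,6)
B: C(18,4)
A

Working:
A=C(15,6)=5,005, B=C(18,4)=3,060.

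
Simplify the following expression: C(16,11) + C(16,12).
6,188
By Pascal's identity: C(17,12) = 6,188.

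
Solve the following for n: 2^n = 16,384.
16,384 = 1,024 × 16 = 2^10 × 2^4 = 2^14, so n = 14.
Final answer: 14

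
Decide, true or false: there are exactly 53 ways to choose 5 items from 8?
C(8,5) = 56 ≠ 53.

Answer: False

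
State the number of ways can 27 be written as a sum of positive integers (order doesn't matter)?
3,010

Reasoning: Pentagonal recurrence p(n) = p(n−1) + p(n−2) − p(n−5) − p(n−7) + …: p(27) = p(26) + p(25) − p(22) − p(20) + p(15) + p(12) − p(5) − p(1) = 2,436 + 1,958 − 1,002 − 627 + 176 + 77 − 7 − 1 = 3,010.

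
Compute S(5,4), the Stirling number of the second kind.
10

Working:
Using the Stirling recurrence: S(n,k) = k·S(n-1,k) + S(n-1,k-1)
S(5,4) = 4·S(4,4) + S(4,3)
         = 4·1 + 6
         = 4 + 6
         = 10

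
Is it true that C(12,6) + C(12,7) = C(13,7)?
Pascal's identity: LHS = 924 + 792 = 1,716; RHS = C(13,7) = 1,716. Both sides agree, so the statement holds.

Answer: True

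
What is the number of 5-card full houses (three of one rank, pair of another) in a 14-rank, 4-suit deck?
4,368
Triple rank: 14. Triple suits: C(4,3)=4. Pair rank: 13. Pair suits: C(4,2)=6. Total: 4,368.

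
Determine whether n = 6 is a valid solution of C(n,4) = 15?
C(6,4) = 6·5·4·3/4! = 360/24 = 15, which equals 15.

Answer: Yes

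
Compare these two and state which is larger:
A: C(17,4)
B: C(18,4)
A=C(17,4)=2,380, B=C(18,4)=3,060.
Final answer: B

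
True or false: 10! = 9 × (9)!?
False

Solution: 10! = 10 × 9! = 3,628,800, but 9 × 9! = 3,265,920.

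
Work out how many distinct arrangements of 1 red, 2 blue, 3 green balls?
60

Multinomial: 6!/(1! × 2! × 3!) = 60.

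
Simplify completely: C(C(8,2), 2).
378

Solution: C(8,2) = 28, then C(28, 2) = 378.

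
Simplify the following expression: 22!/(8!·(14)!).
319,770
This is C(22,8) = 319,770.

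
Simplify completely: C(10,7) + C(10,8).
165

Explanation: By Pascal's identity: C(11,8) = 165.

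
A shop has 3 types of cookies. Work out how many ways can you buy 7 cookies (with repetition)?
36

Working:
Stars and bars: C(7+3-1, 7) = C(9, 7) = 36.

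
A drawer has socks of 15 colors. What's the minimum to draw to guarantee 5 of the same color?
61

Reasoning: Worst case: 4 of each = 60. One more: 61.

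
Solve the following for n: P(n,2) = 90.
10

Solution: P(n,2) = n(n−1) is increasing in n; n(n−1) ≈ (n−0.5)^2 = 90 gives n ≈ 10.0. Check: P(8,2) = 56, P(9,2) = 72, P(10,2) = 90 ✓. So n = 10.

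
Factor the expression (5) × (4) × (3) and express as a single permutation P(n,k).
P(5,3) = 5!/(2)!

Solution: Product of 3 consecutive descending integers starting at 5: P(5,3) = 5!/2! = 60.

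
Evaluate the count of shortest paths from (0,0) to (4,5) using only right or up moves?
Choose 4 rights from 9 moves: C(9,4) = 126.

Answer: 126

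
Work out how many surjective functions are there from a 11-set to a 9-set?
Onto functions = 9! × S(11,9)
First compute S(11,9) via recurrence:
Using the Stirling recurrence: S(n,k) = k·S(n-1,k) + S(n-1,k-1)
S(11,9) = 9·S(10,9) + S(10,8)
         = 9·45 + 750
         = 405 + 750
         = 1,155
Then: 362880 × 1155 = 419,126,400
Final answer: 419,126,400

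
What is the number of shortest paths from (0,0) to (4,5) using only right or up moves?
126

Working:
Choose 4 rights from 9 moves: C(9,4) = 126.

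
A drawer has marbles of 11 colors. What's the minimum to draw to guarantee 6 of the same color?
Worst case: 5 of each = 55. One more: 56.
Final answer: 56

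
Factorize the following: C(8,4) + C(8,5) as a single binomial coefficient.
C(9,5)

Reasoning: By Pascal's identity: C(8,4) + C(8,5) = C(9,5) = 126.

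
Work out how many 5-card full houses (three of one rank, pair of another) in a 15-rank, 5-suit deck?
21,000
Triple rank: 15. Triple suits: C(5,3)=10. Pair rank: 14. Pair suits: C(5,2)=10. Total: 21,000.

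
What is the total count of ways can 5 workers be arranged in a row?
120

Arrangements of 5 distinct objects: 5! = 120.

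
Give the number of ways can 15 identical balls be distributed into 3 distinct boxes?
136

Explanation: C(15+3-1, 3-1) = C(17, 2) = 136.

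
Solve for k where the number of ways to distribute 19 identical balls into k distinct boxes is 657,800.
8
Stars and bars: the count is C(19+k−1, k−1), increasing in k. k=6: C(24,5) = 42,504, k=7: C(25,6) = 177,100, k=8: C(26,7) = 657,800 ✓. So k = 8.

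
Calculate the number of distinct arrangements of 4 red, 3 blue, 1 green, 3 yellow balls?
Multinomial: 11!/(4! × 3! × 1! × 3!) = 46,200.

Answer: 46,200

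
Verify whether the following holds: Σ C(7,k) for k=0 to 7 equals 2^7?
True
Binomial theorem: Σ C(7,k) = (1+1)^7 = 2^7 = 128; RHS 2^7 = 128.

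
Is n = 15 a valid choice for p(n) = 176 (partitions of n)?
Pentagonal recurrence p(n) = p(n−1) + p(n−2) − p(n−5) − p(n−7) + …: p(15) = p(14) + p(13) − p(10) − p(8) + p(3) + p(0) = 135 + 101 − 42 − 22 + 3 + 1 = 176, which equals 176.

Answer: Yes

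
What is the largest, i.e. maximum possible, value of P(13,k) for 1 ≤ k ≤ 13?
P(13,k) increases in k, so maximum at k = 13: 13! = 6,227,020,800.
Final answer: 6,227,020,800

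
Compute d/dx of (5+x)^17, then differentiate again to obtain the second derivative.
272(5+x)^15
First derivative: 17(5+x)^{16}. Second derivative: 17·16·(5+x)^{15} = 272(5+x)^{15}.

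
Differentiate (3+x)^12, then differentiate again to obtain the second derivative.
First derivative: 12(3+x)^{11}. Second derivative: 12·11·(3+x)^{10} = 132(3+x)^{10}.

Answer: 132(3+x)^10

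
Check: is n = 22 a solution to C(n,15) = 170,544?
Yes
C(22,15) = 22·21·20·19·18·17·16·15·14·13·12·11·10·9·8/15! = 223,016,017,416,192,000/1,307,674,368,000 = 170,544, which equals 170,544.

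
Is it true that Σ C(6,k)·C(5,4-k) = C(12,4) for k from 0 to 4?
False

Vandermonde's identity gives C(11,4) = 330; RHS C(12,4) = 495.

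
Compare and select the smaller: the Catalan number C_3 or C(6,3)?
C_3

Reasoning: C_3 = C(6,3)/(3+1) = 20/4 = 5; C(6,3) = 20.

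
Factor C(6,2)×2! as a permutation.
C(6,2)×2! = [6!/(2!(4)!)]×2! = 6!/(4)! = P(6,2) = 30.

Answer: P(6,2)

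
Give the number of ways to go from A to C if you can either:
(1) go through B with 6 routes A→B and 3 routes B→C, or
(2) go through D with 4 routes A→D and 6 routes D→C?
42

Explanation: Route via B: 6×3=18. Route via D: 4×6=24. Total: 42.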